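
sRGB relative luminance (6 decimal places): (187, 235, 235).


Linearize each channel (sRGB transfer function): c = v/255; c_lin = c/12.92 if c ≤ 0.04045, else ((c+0.055)/1.055)^2.4
  R: 187/255 ≈ 0.733333 > 0.04045 → ((0.733333+0.055)/1.055)^2.4 ≈ 0.496933
  G: 235/255 ≈ 0.921569 > 0.04045 → ((0.921569+0.055)/1.055)^2.4 ≈ 0.830770
  B: 235/255 ≈ 0.921569 > 0.04045 → ((0.921569+0.055)/1.055)^2.4 ≈ 0.830770
R_lin = 0.496933, G_lin = 0.830770, B_lin = 0.830770
L = 0.2126×R + 0.7152×G + 0.0722×B
L = 0.2126×0.496933 + 0.7152×0.830770 + 0.0722×0.830770
L ≈ 0.759796


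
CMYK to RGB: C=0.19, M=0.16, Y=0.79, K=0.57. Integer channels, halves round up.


R = 255 × (1-C) × (1-K) = 255 × 0.81 × 0.43 = 88.8165 → 89
G = 255 × (1-M) × (1-K) = 255 × 0.84 × 0.43 = 92.106 → 92
B = 255 × (1-Y) × (1-K) = 255 × 0.21 × 0.43 = 23.0265 → 23
= RGB(89, 92, 23)


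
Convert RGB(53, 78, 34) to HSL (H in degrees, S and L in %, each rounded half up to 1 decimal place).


Normalize: R'=53/255≈0.2078, G'=78/255≈0.3059, B'=34/255≈0.1333
Max=78/255, Min=34/255, Δ=Max-Min=44/255
L = (Max+Min)/2 = (78+34)/510 = 112/510 = 0.21960… → L = 22.0%
L ≤ 0.5 → S = Δ/(Max+Min) = 44/(78+34) = 44/112 = 0.39285… → S = 39.3%
(the 1/255 factors cancel in S and H, so raw channel differences can be used)
Max is G' → H = 60 × ((B-R)/Δ + 2) = 60 × ((34-53)/44 + 2)
  -19/44 + 2 = -0.4318… + 2 = 1.5681…
  H = 60 × 1.5681… = 94.090…° → H = 94.1°
= HSL(94.1°, 39.3%, 22.0%)


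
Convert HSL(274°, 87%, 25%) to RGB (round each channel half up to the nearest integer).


H=274°, S=0.87, L=0.25
C = (1-|2L-1|)×S = (1-|-0.50|)×0.87 = 0.435
H' = H/60 = 274/60 ≈ 4.5667; X = C×(1-|H' mod 2 - 1|) = 0.2465
m = L - C/2 = 0.25 - 0.2175 = 0.0325
Sector ⌊H'⌋ = 4 → (R',G',B') = (0.2465, 0.0, 0.435)
RGB = ((R'+m)×255, (G'+m)×255, (B'+m)×255) = (71.145, 8.2875, 119.2125)
Round half up → RGB(71, 8, 119)


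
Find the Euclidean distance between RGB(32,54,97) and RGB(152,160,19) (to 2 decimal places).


d = √[(R₁-R₂)² + (G₁-G₂)² + (B₁-B₂)²]
d = √[(32-152)² + (54-160)² + (97-19)²]
d = √[14400 + 11236 + 6084]
d = √31720
d ≈ 178.10


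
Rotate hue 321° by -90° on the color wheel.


New hue = (H + rotation) mod 360
New hue = (321 -90) mod 360
= 231 mod 360
= 231°


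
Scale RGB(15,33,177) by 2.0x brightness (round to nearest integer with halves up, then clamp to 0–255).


Multiply each channel by 2.0, round half up, clamp to [0, 255]
R: 15×2.0 = 30
G: 33×2.0 = 66
B: 177×2.0 = 354 → clamp → 255
= RGB(30, 66, 255)


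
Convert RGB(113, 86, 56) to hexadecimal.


R = 113 → 71 (hex)
G = 86 → 56 (hex)
B = 56 → 38 (hex)
Hex = #715638


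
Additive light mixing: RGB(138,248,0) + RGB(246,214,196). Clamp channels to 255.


Additive: each channel = min(255, C₁+C₂)
R: 138+246 = 384 → 255
G: 248+214 = 462 → 255
B: 0+196 = 196 → 196
= RGB(255, 255, 196)


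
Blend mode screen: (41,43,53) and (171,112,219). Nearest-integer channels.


Screen: C = 255 - (255-A)×(255-B)/255, rounded to nearest integer
R: 255 - (255-41)×(255-171)/255 = 255 - 17976/255 ≈ 255 - 70.494 = 184.506 → 185
G: 255 - (255-43)×(255-112)/255 = 255 - 30316/255 ≈ 255 - 118.886 = 136.114 → 136
B: 255 - (255-53)×(255-219)/255 = 255 - 7272/255 ≈ 255 - 28.518 = 226.482 → 226
= RGB(185, 136, 226)


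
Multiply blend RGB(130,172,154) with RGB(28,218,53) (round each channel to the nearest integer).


Multiply: C = A×B/255, rounded to nearest integer
R: 130×28/255 = 3640/255 ≈ 14.275 → 14
G: 172×218/255 = 37496/255 ≈ 147.043 → 147
B: 154×53/255 = 8162/255 ≈ 32.008 → 32
= RGB(14, 147, 32)


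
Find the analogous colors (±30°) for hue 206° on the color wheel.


Base hue: 206°
Left analog: (206 - 30) mod 360 = 176°
Right analog: (206 + 30) mod 360 = 236°
Analogous hues = 176° and 236°


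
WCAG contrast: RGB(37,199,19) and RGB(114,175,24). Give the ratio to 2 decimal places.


Linearize each sRGB channel c=v/255: c/12.92 if c ≤ 0.04045 else ((c+0.055)/1.055)^2.4
L = 0.2126×R_lin + 0.7152×G_lin + 0.0722×B_lin
Color 1 (37,199,19):
  R=37: 37/255≈0.1451 > 0.04045 → ((0.1451+0.055)/1.055)^2.4 ≈ 0.01850
  G=199: 199/255≈0.7804 > 0.04045 → ((0.7804+0.055)/1.055)^2.4 ≈ 0.57112
  B=19: 19/255≈0.0745 > 0.04045 → ((0.0745+0.055)/1.055)^2.4 ≈ 0.00651
  L1 = 0.2126×0.01850 + 0.7152×0.57112 + 0.0722×0.00651 ≈ 0.41287
Color 2 (114,175,24):
  R=114: 114/255≈0.4471 > 0.04045 → ((0.4471+0.055)/1.055)^2.4 ≈ 0.16827
  G=175: 175/255≈0.6863 > 0.04045 → ((0.6863+0.055)/1.055)^2.4 ≈ 0.42869
  B=24: 24/255≈0.0941 > 0.04045 → ((0.0941+0.055)/1.055)^2.4 ≈ 0.00913
  L2 = 0.2126×0.16827 + 0.7152×0.42869 + 0.0722×0.00913 ≈ 0.34303
Lighter = 0.41287, Darker = 0.34303
Ratio = (L_lighter + 0.05) / (L_darker + 0.05)
Ratio = (0.41287 + 0.05) / (0.34303 + 0.05) = 0.46287 / 0.39303 ≈ 1.1777
Ratio ≈ 1.18:1


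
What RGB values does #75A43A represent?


75 → 117 (R)
A4 → 164 (G)
3A → 58 (B)
= RGB(117, 164, 58)


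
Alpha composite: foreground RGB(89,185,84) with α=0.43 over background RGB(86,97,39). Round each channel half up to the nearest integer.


C = α×F + (1-α)×B, with 1-α = 0.57
R: 0.43×89 + 0.57×86 = 38.27 + 49.02 = 87.29 → 87
G: 0.43×185 + 0.57×97 = 79.55 + 55.29 = 134.84 → 135
B: 0.43×84 + 0.57×39 = 36.12 + 22.23 = 58.35 → 58
= RGB(87, 135, 58)


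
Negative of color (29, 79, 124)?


Invert: (255-R, 255-G, 255-B)
R: 255-29 = 226
G: 255-79 = 176
B: 255-124 = 131
= RGB(226, 176, 131)


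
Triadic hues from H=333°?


Triadic: equally spaced at 120° intervals
H1 = 333°
H2 = (333 + 120) mod 360 = 93°
H3 = (333 + 240) mod 360 = 213°
Triadic = 333°, 93°, 213°


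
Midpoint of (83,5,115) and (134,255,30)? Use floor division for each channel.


Midpoint: each channel = ⌊(C₁+C₂)/2⌋
R: ⌊(83+134)/2⌋ = 108
G: ⌊(5+255)/2⌋ = 130
B: ⌊(115+30)/2⌋ = 72
= RGB(108, 130, 72)


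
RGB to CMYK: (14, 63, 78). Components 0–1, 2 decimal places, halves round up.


R'=14/255≈0.0549, G'=63/255≈0.2471, B'=78/255≈0.3059
K = 1 - max(R',G',B') = 1 - 78/255 = 177/255 = 0.69411… → 0.69
(1-R'-K)/(1-K) simplifies to (max-R)/max with max = 78:
C = (78-14)/78 = 64/78 = 0.82051… → 0.82
M = (78-63)/78 = 15/78 = 0.19230… → 0.19
Y = (78-78)/78 = 0/78 = 0 → 0.00
= CMYK(0.82, 0.19, 0.00, 0.69)


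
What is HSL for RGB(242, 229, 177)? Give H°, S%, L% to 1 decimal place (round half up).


Normalize: R'=242/255≈0.9490, G'=229/255≈0.8980, B'=177/255≈0.6941
Max=242/255, Min=177/255, Δ=Max-Min=65/255
L = (Max+Min)/2 = (242+177)/510 = 419/510 = 0.82156… → L = 82.2%
L > 0.5 → S = Δ/(2-Max-Min) = 65/(510-242-177) = 65/91 = 0.71428… → S = 71.4%
(the 1/255 factors cancel in S and H, so raw channel differences can be used)
Max is R' → H = 60 × (((G-B)/Δ) mod 6) = 60 × (((229-177)/65) mod 6)
  52/65 = 0.8
  H = 60 × 0.8 = 48° → H = 48.0°
= HSL(48.0°, 71.4%, 82.2%)


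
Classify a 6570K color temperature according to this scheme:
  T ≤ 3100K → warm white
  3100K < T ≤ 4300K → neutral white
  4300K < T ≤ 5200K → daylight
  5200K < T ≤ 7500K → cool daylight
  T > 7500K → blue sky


Temperature: 6570K
5200K < 6570K ≤ 7500K → cool daylight
Classification: cool daylight


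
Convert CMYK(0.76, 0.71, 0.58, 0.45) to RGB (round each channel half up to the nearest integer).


R = 255 × (1-C) × (1-K) = 255 × 0.24 × 0.55 = 33.66 → 34
G = 255 × (1-M) × (1-K) = 255 × 0.29 × 0.55 = 40.6725 → 41
B = 255 × (1-Y) × (1-K) = 255 × 0.42 × 0.55 = 58.905 → 59
= RGB(34, 41, 59)


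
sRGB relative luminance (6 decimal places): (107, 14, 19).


Linearize each channel (sRGB transfer function): c = v/255; c_lin = c/12.92 if c ≤ 0.04045, else ((c+0.055)/1.055)^2.4
  R: 107/255 ≈ 0.419608 > 0.04045 → ((0.419608+0.055)/1.055)^2.4 ≈ 0.147027
  G: 14/255 ≈ 0.054902 > 0.04045 → ((0.054902+0.055)/1.055)^2.4 ≈ 0.004391
  B: 19/255 ≈ 0.074510 > 0.04045 → ((0.074510+0.055)/1.055)^2.4 ≈ 0.006512
R_lin = 0.147027, G_lin = 0.004391, B_lin = 0.006512
L = 0.2126×R + 0.7152×G + 0.0722×B
L = 0.2126×0.147027 + 0.7152×0.004391 + 0.0722×0.006512
L ≈ 0.034869


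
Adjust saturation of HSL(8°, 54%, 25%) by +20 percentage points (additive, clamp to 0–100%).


Original S = 54%
Adjustment = +20 percentage points
New S = 54 + (20) = 74
Clamp to [0, 100] → 74
= HSL(8°, 74%, 25%)


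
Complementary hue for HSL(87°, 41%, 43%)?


Complement = opposite side of color wheel = hue + 180°
H' = (87 + 180) mod 360 = 267°
S and L unchanged.
= HSL(267°, 41%, 43%)


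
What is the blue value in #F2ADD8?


Color: #F2ADD8
R = F2 = 242
G = AD = 173
B = D8 = 216
Blue = 216


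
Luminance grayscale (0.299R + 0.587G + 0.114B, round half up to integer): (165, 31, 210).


Gray = 0.299×R + 0.587×G + 0.114×B
Gray = 0.299×165 + 0.587×31 + 0.114×210
Gray = 49.335 + 18.197 + 23.940
Gray = 91.472 → round half up → 91
Gray = 91


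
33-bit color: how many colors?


Colors = 2^bits = 2^33
= 8,589,934,592 colors


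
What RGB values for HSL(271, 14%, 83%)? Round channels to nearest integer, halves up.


H=271°, S=0.14, L=0.83
C = (1-|2L-1|)×S = (1-|0.66|)×0.14 = 0.0476
H' = H/60 = 271/60 ≈ 4.5167; X = C×(1-|H' mod 2 - 1|) ≈ 0.0246
m = L - C/2 = 0.83 - 0.0238 = 0.8062
Sector ⌊H'⌋ = 4 → (R',G',B') = (≈0.0246, 0.0, 0.0476)
RGB = ((R'+m)×255, (G'+m)×255, (B'+m)×255) = (211.8523, 205.581, 217.719)
Round half up → RGB(212, 206, 218)


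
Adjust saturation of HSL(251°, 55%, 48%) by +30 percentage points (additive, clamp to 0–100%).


Original S = 55%
Adjustment = +30 percentage points
New S = 55 + (30) = 85
Clamp to [0, 100] → 85
= HSL(251°, 85%, 48%)


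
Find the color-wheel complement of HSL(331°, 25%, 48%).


Complement = opposite side of color wheel = hue + 180°
H' = (331 + 180) mod 360 = 151°
S and L unchanged.
= HSL(151°, 25%, 48%)


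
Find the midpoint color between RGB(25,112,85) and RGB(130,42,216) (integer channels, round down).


Midpoint: each channel = ⌊(C₁+C₂)/2⌋
R: ⌊(25+130)/2⌋ = 77
G: ⌊(112+42)/2⌋ = 77
B: ⌊(85+216)/2⌋ = 150
= RGB(77, 77, 150)


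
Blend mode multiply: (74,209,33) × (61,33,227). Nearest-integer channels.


Multiply: C = A×B/255, rounded to nearest integer
R: 74×61/255 = 4514/255 ≈ 17.702 → 18
G: 209×33/255 = 6897/255 ≈ 27.047 → 27
B: 33×227/255 = 7491/255 ≈ 29.376 → 29
= RGB(18, 27, 29)


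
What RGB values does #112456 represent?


11 → 17 (R)
24 → 36 (G)
56 → 86 (B)
= RGB(17, 36, 86)


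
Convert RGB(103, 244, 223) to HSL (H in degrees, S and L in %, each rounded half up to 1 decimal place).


Normalize: R'=103/255≈0.4039, G'=244/255≈0.9569, B'=223/255≈0.8745
Max=244/255, Min=103/255, Δ=Max-Min=141/255
L = (Max+Min)/2 = (244+103)/510 = 347/510 = 0.68039… → L = 68.0%
L > 0.5 → S = Δ/(2-Max-Min) = 141/(510-244-103) = 141/163 = 0.86503… → S = 86.5%
(the 1/255 factors cancel in S and H, so raw channel differences can be used)
Max is G' → H = 60 × ((B-R)/Δ + 2) = 60 × ((223-103)/141 + 2)
  120/141 + 2 = 0.8510… + 2 = 2.8510…
  H = 60 × 2.8510… = 171.063…° → H = 171.1°
= HSL(171.1°, 86.5%, 68.0%)


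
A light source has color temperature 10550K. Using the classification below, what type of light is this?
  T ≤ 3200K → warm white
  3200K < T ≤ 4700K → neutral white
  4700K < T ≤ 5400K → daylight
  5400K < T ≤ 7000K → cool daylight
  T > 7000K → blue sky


Temperature: 10550K
10550K > 7000K → blue sky
Classification: blue sky


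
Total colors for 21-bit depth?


Colors = 2^bits = 2^21
= 2,097,152 colors


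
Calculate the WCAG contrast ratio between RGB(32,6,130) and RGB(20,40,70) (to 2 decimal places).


Linearize each sRGB channel c=v/255: c/12.92 if c ≤ 0.04045 else ((c+0.055)/1.055)^2.4
L = 0.2126×R_lin + 0.7152×G_lin + 0.0722×B_lin
Color 1 (32,6,130):
  R=32: 32/255≈0.1255 > 0.04045 → ((0.1255+0.055)/1.055)^2.4 ≈ 0.01444
  G=6: 6/255≈0.0235 ≤ 0.04045 → 0.0235/12.92 ≈ 0.00182
  B=130: 130/255≈0.5098 > 0.04045 → ((0.5098+0.055)/1.055)^2.4 ≈ 0.22323
  L1 = 0.2126×0.01444 + 0.7152×0.00182 + 0.0722×0.22323 ≈ 0.02049
Color 2 (20,40,70):
  R=20: 20/255≈0.0784 > 0.04045 → ((0.0784+0.055)/1.055)^2.4 ≈ 0.00700
  G=40: 40/255≈0.1569 > 0.04045 → ((0.1569+0.055)/1.055)^2.4 ≈ 0.02122
  B=70: 70/255≈0.2745 > 0.04045 → ((0.2745+0.055)/1.055)^2.4 ≈ 0.06125
  L2 = 0.2126×0.00700 + 0.7152×0.02122 + 0.0722×0.06125 ≈ 0.02109
Lighter = 0.02109, Darker = 0.02049
Ratio = (L_lighter + 0.05) / (L_darker + 0.05)
Ratio = (0.02109 + 0.05) / (0.02049 + 0.05) = 0.07109 / 0.07049 ≈ 1.0084
Ratio ≈ 1.01:1


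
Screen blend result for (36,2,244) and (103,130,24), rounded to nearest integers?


Screen: C = 255 - (255-A)×(255-B)/255, rounded to nearest integer
R: 255 - (255-36)×(255-103)/255 = 255 - 33288/255 ≈ 255 - 130.541 = 124.459 → 124
G: 255 - (255-2)×(255-130)/255 = 255 - 31625/255 ≈ 255 - 124.020 = 130.980 → 131
B: 255 - (255-244)×(255-24)/255 = 255 - 2541/255 ≈ 255 - 9.965 = 245.035 → 245
= RGB(124, 131, 245)


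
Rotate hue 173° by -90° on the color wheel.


New hue = (H + rotation) mod 360
New hue = (173 -90) mod 360
= 83 mod 360
= 83°


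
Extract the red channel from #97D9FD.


Color: #97D9FD
R = 97 = 151
G = D9 = 217
B = FD = 253
Red = 151


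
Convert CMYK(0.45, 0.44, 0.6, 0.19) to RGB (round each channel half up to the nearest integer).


R = 255 × (1-C) × (1-K) = 255 × 0.55 × 0.81 = 113.6025 → 114
G = 255 × (1-M) × (1-K) = 255 × 0.56 × 0.81 = 115.668 → 116
B = 255 × (1-Y) × (1-K) = 255 × 0.40 × 0.81 = 82.62 → 83
= RGB(114, 116, 83)


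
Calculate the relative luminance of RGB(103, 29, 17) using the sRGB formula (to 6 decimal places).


Linearize each channel (sRGB transfer function): c = v/255; c_lin = c/12.92 if c ≤ 0.04045, else ((c+0.055)/1.055)^2.4
  R: 103/255 ≈ 0.403922 > 0.04045 → ((0.403922+0.055)/1.055)^2.4 ≈ 0.135633
  G: 29/255 ≈ 0.113725 > 0.04045 → ((0.113725+0.055)/1.055)^2.4 ≈ 0.012286
  B: 17/255 ≈ 0.066667 > 0.04045 → ((0.066667+0.055)/1.055)^2.4 ≈ 0.005605
R_lin = 0.135633, G_lin = 0.012286, B_lin = 0.005605
L = 0.2126×R + 0.7152×G + 0.0722×B
L = 0.2126×0.135633 + 0.7152×0.012286 + 0.0722×0.005605
L ≈ 0.038028


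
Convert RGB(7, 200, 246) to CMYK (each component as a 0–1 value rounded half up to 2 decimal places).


R'=7/255≈0.0275, G'=200/255≈0.7843, B'=246/255≈0.9647
K = 1 - max(R',G',B') = 1 - 246/255 = 9/255 = 0.03529… → 0.04
(1-R'-K)/(1-K) simplifies to (max-R)/max with max = 246:
C = (246-7)/246 = 239/246 = 0.97154… → 0.97
M = (246-200)/246 = 46/246 = 0.18699… → 0.19
Y = (246-246)/246 = 0/246 = 0 → 0.00
= CMYK(0.97, 0.19, 0.00, 0.04)


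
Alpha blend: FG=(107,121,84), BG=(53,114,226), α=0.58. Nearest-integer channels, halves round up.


C = α×F + (1-α)×B, with 1-α = 0.42
R: 0.58×107 + 0.42×53 = 62.06 + 22.26 = 84.32 → 84
G: 0.58×121 + 0.42×114 = 70.18 + 47.88 = 118.06 → 118
B: 0.58×84 + 0.42×226 = 48.72 + 94.92 = 143.64 → 144
= RGB(84, 118, 144)


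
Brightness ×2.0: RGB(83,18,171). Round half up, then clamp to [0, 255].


Multiply each channel by 2.0, round half up, clamp to [0, 255]
R: 83×2.0 = 166
G: 18×2.0 = 36
B: 171×2.0 = 342 → clamp → 255
= RGB(166, 36, 255)


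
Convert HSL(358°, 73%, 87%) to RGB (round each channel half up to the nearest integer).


H=358°, S=0.73, L=0.87
C = (1-|2L-1|)×S = (1-|0.74|)×0.73 = 0.1898
H' = H/60 = 358/60 ≈ 5.9667; X = C×(1-|H' mod 2 - 1|) ≈ 0.0063
m = L - C/2 = 0.87 - 0.0949 = 0.7751
Sector ⌊H'⌋ = 5 → (R',G',B') = (0.1898, 0.0, ≈0.0063)
RGB = ((R'+m)×255, (G'+m)×255, (B'+m)×255) = (246.0495, 197.6505, 199.2638)
Round half up → RGB(246, 198, 199)


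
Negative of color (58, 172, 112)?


Invert: (255-R, 255-G, 255-B)
R: 255-58 = 197
G: 255-172 = 83
B: 255-112 = 143
= RGB(197, 83, 143)


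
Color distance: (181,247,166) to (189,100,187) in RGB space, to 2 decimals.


d = √[(R₁-R₂)² + (G₁-G₂)² + (B₁-B₂)²]
d = √[(181-189)² + (247-100)² + (166-187)²]
d = √[64 + 21609 + 441]
d = √22114
d ≈ 148.71


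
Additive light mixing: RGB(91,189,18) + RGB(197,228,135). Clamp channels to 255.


Additive: each channel = min(255, C₁+C₂)
R: 91+197 = 288 → 255
G: 189+228 = 417 → 255
B: 18+135 = 153 → 153
= RGB(255, 255, 153)


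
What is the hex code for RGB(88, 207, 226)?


R = 88 → 58 (hex)
G = 207 → CF (hex)
B = 226 → E2 (hex)
Hex = #58CFE2


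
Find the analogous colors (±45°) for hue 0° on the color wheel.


Base hue: 0°
Left analog: (0 - 45) mod 360 = 315°
Right analog: (0 + 45) mod 360 = 45°
Analogous hues = 315° and 45°


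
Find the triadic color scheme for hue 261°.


Triadic: equally spaced at 120° intervals
H1 = 261°
H2 = (261 + 120) mod 360 = 21°
H3 = (261 + 240) mod 360 = 141°
Triadic = 261°, 21°, 141°


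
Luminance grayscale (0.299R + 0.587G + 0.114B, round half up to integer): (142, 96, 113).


Gray = 0.299×R + 0.587×G + 0.114×B
Gray = 0.299×142 + 0.587×96 + 0.114×113
Gray = 42.458 + 56.352 + 12.882
Gray = 111.692 → round half up → 112
Gray = 112


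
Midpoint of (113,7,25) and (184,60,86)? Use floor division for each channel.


Midpoint: each channel = ⌊(C₁+C₂)/2⌋
R: ⌊(113+184)/2⌋ = 148
G: ⌊(7+60)/2⌋ = 33
B: ⌊(25+86)/2⌋ = 55
= RGB(148, 33, 55)


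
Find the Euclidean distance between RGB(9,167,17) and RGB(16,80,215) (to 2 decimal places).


d = √[(R₁-R₂)² + (G₁-G₂)² + (B₁-B₂)²]
d = √[(9-16)² + (167-80)² + (17-215)²]
d = √[49 + 7569 + 39204]
d = √46822
d ≈ 216.38


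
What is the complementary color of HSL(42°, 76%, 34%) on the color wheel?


Complement = opposite side of color wheel = hue + 180°
H' = (42 + 180) mod 360 = 222°
S and L unchanged.
= HSL(222°, 76%, 34%)


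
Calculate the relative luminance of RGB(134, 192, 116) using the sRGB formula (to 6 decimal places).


Linearize each channel (sRGB transfer function): c = v/255; c_lin = c/12.92 if c ≤ 0.04045, else ((c+0.055)/1.055)^2.4
  R: 134/255 ≈ 0.525490 > 0.04045 → ((0.525490+0.055)/1.055)^2.4 ≈ 0.238398
  G: 192/255 ≈ 0.752941 > 0.04045 → ((0.752941+0.055)/1.055)^2.4 ≈ 0.527115
  B: 116/255 ≈ 0.454902 > 0.04045 → ((0.454902+0.055)/1.055)^2.4 ≈ 0.174647
R_lin = 0.238398, G_lin = 0.527115, B_lin = 0.174647
L = 0.2126×R + 0.7152×G + 0.0722×B
L = 0.2126×0.238398 + 0.7152×0.527115 + 0.0722×0.174647
L ≈ 0.440286


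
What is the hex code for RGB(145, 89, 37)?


R = 145 → 91 (hex)
G = 89 → 59 (hex)
B = 37 → 25 (hex)
Hex = #915925


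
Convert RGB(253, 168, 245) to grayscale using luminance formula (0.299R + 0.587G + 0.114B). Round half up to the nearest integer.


Gray = 0.299×R + 0.587×G + 0.114×B
Gray = 0.299×253 + 0.587×168 + 0.114×245
Gray = 75.647 + 98.616 + 27.930
Gray = 202.193 → round half up → 202
Gray = 202


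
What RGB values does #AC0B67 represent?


AC → 172 (R)
0B → 11 (G)
67 → 103 (B)
= RGB(172, 11, 103)


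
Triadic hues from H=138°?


Triadic: equally spaced at 120° intervals
H1 = 138°
H2 = (138 + 120) mod 360 = 258°
H3 = (138 + 240) mod 360 = 18°
Triadic = 138°, 258°, 18°


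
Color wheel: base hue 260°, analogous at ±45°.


Base hue: 260°
Left analog: (260 - 45) mod 360 = 215°
Right analog: (260 + 45) mod 360 = 305°
Analogous hues = 215° and 305°


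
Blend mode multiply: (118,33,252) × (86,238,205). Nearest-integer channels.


Multiply: C = A×B/255, rounded to nearest integer
R: 118×86/255 = 10148/255 ≈ 39.796 → 40
G: 33×238/255 = 7854/255 ≈ 30.800 → 31
B: 252×205/255 = 51660/255 ≈ 202.588 → 203
= RGB(40, 31, 203)


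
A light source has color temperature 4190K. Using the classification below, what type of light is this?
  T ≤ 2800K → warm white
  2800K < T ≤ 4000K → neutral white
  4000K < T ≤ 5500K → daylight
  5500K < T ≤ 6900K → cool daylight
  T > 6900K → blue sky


Temperature: 4190K
4000K < 4190K ≤ 5500K → daylight
Classification: daylight


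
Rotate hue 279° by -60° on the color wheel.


New hue = (H + rotation) mod 360
New hue = (279 -60) mod 360
= 219 mod 360
= 219°


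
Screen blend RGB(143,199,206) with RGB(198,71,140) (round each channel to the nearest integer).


Screen: C = 255 - (255-A)×(255-B)/255, rounded to nearest integer
R: 255 - (255-143)×(255-198)/255 = 255 - 6384/255 ≈ 255 - 25.035 = 229.965 → 230
G: 255 - (255-199)×(255-71)/255 = 255 - 10304/255 ≈ 255 - 40.408 = 214.592 → 215
B: 255 - (255-206)×(255-140)/255 = 255 - 5635/255 ≈ 255 - 22.098 = 232.902 → 233
= RGB(230, 215, 233)


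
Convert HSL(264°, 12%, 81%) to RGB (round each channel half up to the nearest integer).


H=264°, S=0.12, L=0.81
C = (1-|2L-1|)×S = (1-|0.62|)×0.12 = 0.0456
H' = H/60 = 264/60 ≈ 4.4000; X = C×(1-|H' mod 2 - 1|) = 0.01824
m = L - C/2 = 0.81 - 0.0228 = 0.7872
Sector ⌊H'⌋ = 4 → (R',G',B') = (0.01824, 0.0, 0.0456)
RGB = ((R'+m)×255, (G'+m)×255, (B'+m)×255) = (205.3872, 200.736, 212.364)
Round half up → RGB(205, 201, 212)


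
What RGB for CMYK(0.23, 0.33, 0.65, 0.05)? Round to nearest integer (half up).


R = 255 × (1-C) × (1-K) = 255 × 0.77 × 0.95 = 186.5325 → 187
G = 255 × (1-M) × (1-K) = 255 × 0.67 × 0.95 = 162.3075 → 162
B = 255 × (1-Y) × (1-K) = 255 × 0.35 × 0.95 = 84.7875 → 85
= RGB(187, 162, 85)


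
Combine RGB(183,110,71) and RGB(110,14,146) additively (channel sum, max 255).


Additive: each channel = min(255, C₁+C₂)
R: 183+110 = 293 → 255
G: 110+14 = 124 → 124
B: 71+146 = 217 → 217
= RGB(255, 124, 217)


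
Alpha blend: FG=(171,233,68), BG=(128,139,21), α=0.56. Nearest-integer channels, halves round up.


C = α×F + (1-α)×B, with 1-α = 0.44
R: 0.56×171 + 0.44×128 = 95.76 + 56.32 = 152.08 → 152
G: 0.56×233 + 0.44×139 = 130.48 + 61.16 = 191.64 → 192
B: 0.56×68 + 0.44×21 = 38.08 + 9.24 = 47.32 → 47
= RGB(152, 192, 47)


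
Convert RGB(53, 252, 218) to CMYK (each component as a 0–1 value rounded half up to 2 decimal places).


R'=53/255≈0.2078, G'=252/255≈0.9882, B'=218/255≈0.8549
K = 1 - max(R',G',B') = 1 - 252/255 = 3/255 = 0.01176… → 0.01
(1-R'-K)/(1-K) simplifies to (max-R)/max with max = 252:
C = (252-53)/252 = 199/252 = 0.78968… → 0.79
M = (252-252)/252 = 0/252 = 0 → 0.00
Y = (252-218)/252 = 34/252 = 0.13492… → 0.13
= CMYK(0.79, 0.00, 0.13, 0.01)


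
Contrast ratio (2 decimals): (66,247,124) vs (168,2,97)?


Linearize each sRGB channel c=v/255: c/12.92 if c ≤ 0.04045 else ((c+0.055)/1.055)^2.4
L = 0.2126×R_lin + 0.7152×G_lin + 0.0722×B_lin
Color 1 (66,247,124):
  R=66: 66/255≈0.2588 > 0.04045 → ((0.2588+0.055)/1.055)^2.4 ≈ 0.05448
  G=247: 247/255≈0.9686 > 0.04045 → ((0.9686+0.055)/1.055)^2.4 ≈ 0.93011
  B=124: 124/255≈0.4863 > 0.04045 → ((0.4863+0.055)/1.055)^2.4 ≈ 0.20156
  L1 = 0.2126×0.05448 + 0.7152×0.93011 + 0.0722×0.20156 ≈ 0.69135
Color 2 (168,2,97):
  R=168: 168/255≈0.6588 > 0.04045 → ((0.6588+0.055)/1.055)^2.4 ≈ 0.39157
  G=2: 2/255≈0.0078 ≤ 0.04045 → 0.0078/12.92 ≈ 0.00061
  B=97: 97/255≈0.3804 > 0.04045 → ((0.3804+0.055)/1.055)^2.4 ≈ 0.11954
  L2 = 0.2126×0.39157 + 0.7152×0.00061 + 0.0722×0.11954 ≈ 0.09231
Lighter = 0.69135, Darker = 0.09231
Ratio = (L_lighter + 0.05) / (L_darker + 0.05)
Ratio = (0.69135 + 0.05) / (0.09231 + 0.05) = 0.74135 / 0.14231 ≈ 5.2093
Ratio ≈ 5.21:1


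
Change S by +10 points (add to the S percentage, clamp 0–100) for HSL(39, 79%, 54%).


Original S = 79%
Adjustment = +10 percentage points
New S = 79 + (10) = 89
Clamp to [0, 100] → 89
= HSL(39°, 89%, 54%)


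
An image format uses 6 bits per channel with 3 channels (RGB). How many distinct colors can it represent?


Total bits = 6 bits/channel × 3 channels = 18 bits
Distinct colors = 2^18
= 262,144 colors


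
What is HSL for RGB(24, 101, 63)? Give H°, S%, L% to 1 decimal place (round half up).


Normalize: R'=24/255≈0.0941, G'=101/255≈0.3961, B'=63/255≈0.2471
Max=101/255, Min=24/255, Δ=Max-Min=77/255
L = (Max+Min)/2 = (101+24)/510 = 125/510 = 0.24509… → L = 24.5%
L ≤ 0.5 → S = Δ/(Max+Min) = 77/(101+24) = 77/125 = 0.616 → S = 61.6%
(the 1/255 factors cancel in S and H, so raw channel differences can be used)
Max is G' → H = 60 × ((B-R)/Δ + 2) = 60 × ((63-24)/77 + 2)
  39/77 + 2 = 0.5064… + 2 = 2.5064…
  H = 60 × 2.5064… = 150.389…° → H = 150.4°
= HSL(150.4°, 61.6%, 24.5%)


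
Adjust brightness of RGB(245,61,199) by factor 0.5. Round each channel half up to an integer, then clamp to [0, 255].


Multiply each channel by 0.5, round half up, clamp to [0, 255]
R: 245×0.5 = 122.5 → round → 123
G: 61×0.5 = 30.5 → round → 31
B: 199×0.5 = 99.5 → round → 100
= RGB(123, 31, 100)


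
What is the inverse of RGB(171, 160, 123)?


Invert: (255-R, 255-G, 255-B)
R: 255-171 = 84
G: 255-160 = 95
B: 255-123 = 132
= RGB(84, 95, 132)


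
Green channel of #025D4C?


Color: #025D4C
R = 02 = 2
G = 5D = 93
B = 4C = 76
Green = 93


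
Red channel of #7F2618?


Color: #7F2618
R = 7F = 127
G = 26 = 38
B = 18 = 24
Red = 127


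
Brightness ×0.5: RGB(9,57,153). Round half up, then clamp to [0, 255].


Multiply each channel by 0.5, round half up, clamp to [0, 255]
R: 9×0.5 = 4.5 → round → 5
G: 57×0.5 = 28.5 → round → 29
B: 153×0.5 = 76.5 → round → 77
= RGB(5, 29, 77)


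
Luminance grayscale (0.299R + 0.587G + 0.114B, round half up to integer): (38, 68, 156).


Gray = 0.299×R + 0.587×G + 0.114×B
Gray = 0.299×38 + 0.587×68 + 0.114×156
Gray = 11.362 + 39.916 + 17.784
Gray = 69.062 → round half up → 69
Gray = 69


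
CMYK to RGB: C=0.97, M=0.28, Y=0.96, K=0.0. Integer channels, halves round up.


R = 255 × (1-C) × (1-K) = 255 × 0.03 × 1.00 = 7.65 → 8
G = 255 × (1-M) × (1-K) = 255 × 0.72 × 1.00 = 183.6 → 184
B = 255 × (1-Y) × (1-K) = 255 × 0.04 × 1.00 = 10.2 → 10
= RGB(8, 184, 10)


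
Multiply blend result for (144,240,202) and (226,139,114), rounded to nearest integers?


Multiply: C = A×B/255, rounded to nearest integer
R: 144×226/255 = 32544/255 ≈ 127.624 → 128
G: 240×139/255 = 33360/255 ≈ 130.824 → 131
B: 202×114/255 = 23028/255 ≈ 90.306 → 90
= RGB(128, 131, 90)


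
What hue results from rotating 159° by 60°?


New hue = (H + rotation) mod 360
New hue = (159 + 60) mod 360
= 219 mod 360
= 219°


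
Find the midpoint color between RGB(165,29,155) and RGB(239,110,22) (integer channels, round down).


Midpoint: each channel = ⌊(C₁+C₂)/2⌋
R: ⌊(165+239)/2⌋ = 202
G: ⌊(29+110)/2⌋ = 69
B: ⌊(155+22)/2⌋ = 88
= RGB(202, 69, 88)


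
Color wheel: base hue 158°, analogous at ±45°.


Base hue: 158°
Left analog: (158 - 45) mod 360 = 113°
Right analog: (158 + 45) mod 360 = 203°
Analogous hues = 113° and 203°


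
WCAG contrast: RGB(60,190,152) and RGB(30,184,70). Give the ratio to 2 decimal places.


Linearize each sRGB channel c=v/255: c/12.92 if c ≤ 0.04045 else ((c+0.055)/1.055)^2.4
L = 0.2126×R_lin + 0.7152×G_lin + 0.0722×B_lin
Color 1 (60,190,152):
  R=60: 60/255≈0.2353 > 0.04045 → ((0.2353+0.055)/1.055)^2.4 ≈ 0.04519
  G=190: 190/255≈0.7451 > 0.04045 → ((0.7451+0.055)/1.055)^2.4 ≈ 0.51492
  B=152: 152/255≈0.5961 > 0.04045 → ((0.5961+0.055)/1.055)^2.4 ≈ 0.31399
  L1 = 0.2126×0.04519 + 0.7152×0.51492 + 0.0722×0.31399 ≈ 0.40055
Color 2 (30,184,70):
  R=30: 30/255≈0.1176 > 0.04045 → ((0.1176+0.055)/1.055)^2.4 ≈ 0.01298
  G=184: 184/255≈0.7216 > 0.04045 → ((0.7216+0.055)/1.055)^2.4 ≈ 0.47932
  B=70: 70/255≈0.2745 > 0.04045 → ((0.2745+0.055)/1.055)^2.4 ≈ 0.06125
  L2 = 0.2126×0.01298 + 0.7152×0.47932 + 0.0722×0.06125 ≈ 0.34999
Lighter = 0.40055, Darker = 0.34999
Ratio = (L_lighter + 0.05) / (L_darker + 0.05)
Ratio = (0.40055 + 0.05) / (0.34999 + 0.05) = 0.45055 / 0.39999 ≈ 1.1264
Ratio ≈ 1.13:1


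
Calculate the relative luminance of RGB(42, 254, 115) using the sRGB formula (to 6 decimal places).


Linearize each channel (sRGB transfer function): c = v/255; c_lin = c/12.92 if c ≤ 0.04045, else ((c+0.055)/1.055)^2.4
  R: 42/255 ≈ 0.164706 > 0.04045 → ((0.164706+0.055)/1.055)^2.4 ≈ 0.023153
  G: 254/255 ≈ 0.996078 > 0.04045 → ((0.996078+0.055)/1.055)^2.4 ≈ 0.991102
  B: 115/255 ≈ 0.450980 > 0.04045 → ((0.450980+0.055)/1.055)^2.4 ≈ 0.171441
R_lin = 0.023153, G_lin = 0.991102, B_lin = 0.171441
L = 0.2126×R + 0.7152×G + 0.0722×B
L = 0.2126×0.023153 + 0.7152×0.991102 + 0.0722×0.171441
L ≈ 0.726137


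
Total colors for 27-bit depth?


Colors = 2^bits = 2^27
= 134,217,728 colors


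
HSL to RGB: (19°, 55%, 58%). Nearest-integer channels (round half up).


H=19°, S=0.55, L=0.58
C = (1-|2L-1|)×S = (1-|0.16|)×0.55 = 0.462
H' = H/60 = 19/60 ≈ 0.3167; X = C×(1-|H' mod 2 - 1|) = 0.1463
m = L - C/2 = 0.58 - 0.231 = 0.349
Sector ⌊H'⌋ = 0 → (R',G',B') = (0.462, 0.1463, 0.0)
RGB = ((R'+m)×255, (G'+m)×255, (B'+m)×255) = (206.805, 126.3015, 88.995)
Round half up → RGB(207, 126, 89)


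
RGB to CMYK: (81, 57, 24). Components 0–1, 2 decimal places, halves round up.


R'=81/255≈0.3176, G'=57/255≈0.2235, B'=24/255≈0.0941
K = 1 - max(R',G',B') = 1 - 81/255 = 174/255 = 0.68235… → 0.68
(1-R'-K)/(1-K) simplifies to (max-R)/max with max = 81:
C = (81-81)/81 = 0/81 = 0 → 0.00
M = (81-57)/81 = 24/81 = 0.29629… → 0.30
Y = (81-24)/81 = 57/81 = 0.70370… → 0.70
= CMYK(0.00, 0.30, 0.70, 0.68)


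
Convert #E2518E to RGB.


E2 → 226 (R)
51 → 81 (G)
8E → 142 (B)
= RGB(226, 81, 142)


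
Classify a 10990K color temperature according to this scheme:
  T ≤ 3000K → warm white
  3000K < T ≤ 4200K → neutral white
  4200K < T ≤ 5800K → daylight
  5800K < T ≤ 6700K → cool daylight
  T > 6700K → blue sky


Temperature: 10990K
10990K > 6700K → blue sky
Classification: blue sky


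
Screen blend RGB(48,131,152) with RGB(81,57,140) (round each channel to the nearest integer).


Screen: C = 255 - (255-A)×(255-B)/255, rounded to nearest integer
R: 255 - (255-48)×(255-81)/255 = 255 - 36018/255 ≈ 255 - 141.247 = 113.753 → 114
G: 255 - (255-131)×(255-57)/255 = 255 - 24552/255 ≈ 255 - 96.282 = 158.718 → 159
B: 255 - (255-152)×(255-140)/255 = 255 - 11845/255 ≈ 255 - 46.451 = 208.549 → 209
= RGB(114, 159, 209)


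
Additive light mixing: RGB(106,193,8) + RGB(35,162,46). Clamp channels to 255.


Additive: each channel = min(255, C₁+C₂)
R: 106+35 = 141 → 141
G: 193+162 = 355 → 255
B: 8+46 = 54 → 54
= RGB(141, 255, 54)


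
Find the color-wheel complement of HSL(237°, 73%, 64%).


Complement = opposite side of color wheel = hue + 180°
H' = (237 + 180) mod 360 = 57°
S and L unchanged.
= HSL(57°, 73%, 64%)


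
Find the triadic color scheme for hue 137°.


Triadic: equally spaced at 120° intervals
H1 = 137°
H2 = (137 + 120) mod 360 = 257°
H3 = (137 + 240) mod 360 = 17°
Triadic = 137°, 257°, 17°


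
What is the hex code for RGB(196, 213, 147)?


R = 196 → C4 (hex)
G = 213 → D5 (hex)
B = 147 → 93 (hex)
Hex = #C4D593


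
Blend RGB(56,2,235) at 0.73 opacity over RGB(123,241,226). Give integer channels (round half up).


C = α×F + (1-α)×B, with 1-α = 0.27
R: 0.73×56 + 0.27×123 = 40.88 + 33.21 = 74.09 → 74
G: 0.73×2 + 0.27×241 = 1.46 + 65.07 = 66.53 → 67
B: 0.73×235 + 0.27×226 = 171.55 + 61.02 = 232.57 → 233
= RGB(74, 67, 233)


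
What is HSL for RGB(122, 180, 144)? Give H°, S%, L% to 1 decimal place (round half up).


Normalize: R'=122/255≈0.4784, G'=180/255≈0.7059, B'=144/255≈0.5647
Max=180/255, Min=122/255, Δ=Max-Min=58/255
L = (Max+Min)/2 = (180+122)/510 = 302/510 = 0.59215… → L = 59.2%
L > 0.5 → S = Δ/(2-Max-Min) = 58/(510-180-122) = 58/208 = 0.27884… → S = 27.9%
(the 1/255 factors cancel in S and H, so raw channel differences can be used)
Max is G' → H = 60 × ((B-R)/Δ + 2) = 60 × ((144-122)/58 + 2)
  22/58 + 2 = 0.3793… + 2 = 2.3793…
  H = 60 × 2.3793… = 142.758…° → H = 142.8°
= HSL(142.8°, 27.9%, 59.2%)


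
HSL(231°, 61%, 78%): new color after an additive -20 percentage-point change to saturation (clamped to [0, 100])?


Original S = 61%
Adjustment = -20 percentage points
New S = 61 + (-20) = 41
Clamp to [0, 100] → 41
= HSL(231°, 41%, 78%)


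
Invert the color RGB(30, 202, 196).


Invert: (255-R, 255-G, 255-B)
R: 255-30 = 225
G: 255-202 = 53
B: 255-196 = 59
= RGB(225, 53, 59)


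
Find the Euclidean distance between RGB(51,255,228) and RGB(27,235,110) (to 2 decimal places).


d = √[(R₁-R₂)² + (G₁-G₂)² + (B₁-B₂)²]
d = √[(51-27)² + (255-235)² + (228-110)²]
d = √[576 + 400 + 13924]
d = √14900
d ≈ 122.07


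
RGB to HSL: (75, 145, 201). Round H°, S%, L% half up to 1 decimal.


Normalize: R'=75/255≈0.2941, G'=145/255≈0.5686, B'=201/255≈0.7882
Max=201/255, Min=75/255, Δ=Max-Min=126/255
L = (Max+Min)/2 = (201+75)/510 = 276/510 = 0.54117… → L = 54.1%
L > 0.5 → S = Δ/(2-Max-Min) = 126/(510-201-75) = 126/234 = 0.53846… → S = 53.8%
(the 1/255 factors cancel in S and H, so raw channel differences can be used)
Max is B' → H = 60 × ((R-G)/Δ + 4) = 60 × ((75-145)/126 + 4)
  -70/126 + 4 = -0.5555… + 4 = 3.4444…
  H = 60 × 3.4444… = 206.666…° → H = 206.7°
= HSL(206.7°, 53.8%, 54.1%)


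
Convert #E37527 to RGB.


E3 → 227 (R)
75 → 117 (G)
27 → 39 (B)
= RGB(227, 117, 39)


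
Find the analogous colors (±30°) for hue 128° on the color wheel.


Base hue: 128°
Left analog: (128 - 30) mod 360 = 98°
Right analog: (128 + 30) mod 360 = 158°
Analogous hues = 98° and 158°


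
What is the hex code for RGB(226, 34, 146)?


R = 226 → E2 (hex)
G = 34 → 22 (hex)
B = 146 → 92 (hex)
Hex = #E22292


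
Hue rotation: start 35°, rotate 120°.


New hue = (H + rotation) mod 360
New hue = (35 + 120) mod 360
= 155 mod 360
= 155°


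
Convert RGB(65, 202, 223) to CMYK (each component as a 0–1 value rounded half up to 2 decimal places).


R'=65/255≈0.2549, G'=202/255≈0.7922, B'=223/255≈0.8745
K = 1 - max(R',G',B') = 1 - 223/255 = 32/255 = 0.12549… → 0.13
(1-R'-K)/(1-K) simplifies to (max-R)/max with max = 223:
C = (223-65)/223 = 158/223 = 0.70852… → 0.71
M = (223-202)/223 = 21/223 = 0.09417… → 0.09
Y = (223-223)/223 = 0/223 = 0 → 0.00
= CMYK(0.71, 0.09, 0.00, 0.13)


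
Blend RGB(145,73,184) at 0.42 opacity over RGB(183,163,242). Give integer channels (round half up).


C = α×F + (1-α)×B, with 1-α = 0.58
R: 0.42×145 + 0.58×183 = 60.90 + 106.14 = 167.04 → 167
G: 0.42×73 + 0.58×163 = 30.66 + 94.54 = 125.20 → 125
B: 0.42×184 + 0.58×242 = 77.28 + 140.36 = 217.64 → 218
= RGB(167, 125, 218)


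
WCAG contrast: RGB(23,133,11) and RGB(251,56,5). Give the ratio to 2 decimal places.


Linearize each sRGB channel c=v/255: c/12.92 if c ≤ 0.04045 else ((c+0.055)/1.055)^2.4
L = 0.2126×R_lin + 0.7152×G_lin + 0.0722×B_lin
Color 1 (23,133,11):
  R=23: 23/255≈0.0902 > 0.04045 → ((0.0902+0.055)/1.055)^2.4 ≈ 0.00857
  G=133: 133/255≈0.5216 > 0.04045 → ((0.5216+0.055)/1.055)^2.4 ≈ 0.23455
  B=11: 11/255≈0.0431 > 0.04045 → ((0.0431+0.055)/1.055)^2.4 ≈ 0.00335
  L1 = 0.2126×0.00857 + 0.7152×0.23455 + 0.0722×0.00335 ≈ 0.16981
Color 2 (251,56,5):
  R=251: 251/255≈0.9843 > 0.04045 → ((0.9843+0.055)/1.055)^2.4 ≈ 0.96469
  G=56: 56/255≈0.2196 > 0.04045 → ((0.2196+0.055)/1.055)^2.4 ≈ 0.03955
  B=5: 5/255≈0.0196 ≤ 0.04045 → 0.0196/12.92 ≈ 0.00152
  L2 = 0.2126×0.96469 + 0.7152×0.03955 + 0.0722×0.00152 ≈ 0.23349
Lighter = 0.23349, Darker = 0.16981
Ratio = (L_lighter + 0.05) / (L_darker + 0.05)
Ratio = (0.23349 + 0.05) / (0.16981 + 0.05) = 0.28349 / 0.21981 ≈ 1.2897
Ratio ≈ 1.29:1


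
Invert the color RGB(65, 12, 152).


Invert: (255-R, 255-G, 255-B)
R: 255-65 = 190
G: 255-12 = 243
B: 255-152 = 103
= RGB(190, 243, 103)


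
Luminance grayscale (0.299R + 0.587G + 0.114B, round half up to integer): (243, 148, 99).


Gray = 0.299×R + 0.587×G + 0.114×B
Gray = 0.299×243 + 0.587×148 + 0.114×99
Gray = 72.657 + 86.876 + 11.286
Gray = 170.819 → round half up → 171
Gray = 171


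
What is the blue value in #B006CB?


Color: #B006CB
R = B0 = 176
G = 06 = 6
B = CB = 203
Blue = 203


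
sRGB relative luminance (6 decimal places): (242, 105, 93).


Linearize each channel (sRGB transfer function): c = v/255; c_lin = c/12.92 if c ≤ 0.04045, else ((c+0.055)/1.055)^2.4
  R: 242/255 ≈ 0.949020 > 0.04045 → ((0.949020+0.055)/1.055)^2.4 ≈ 0.887923
  G: 105/255 ≈ 0.411765 > 0.04045 → ((0.411765+0.055)/1.055)^2.4 ≈ 0.141263
  B: 93/255 ≈ 0.364706 > 0.04045 → ((0.364706+0.055)/1.055)^2.4 ≈ 0.109462
R_lin = 0.887923, G_lin = 0.141263, B_lin = 0.109462
L = 0.2126×R + 0.7152×G + 0.0722×B
L = 0.2126×0.887923 + 0.7152×0.141263 + 0.0722×0.109462
L ≈ 0.297707


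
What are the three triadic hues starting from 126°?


Triadic: equally spaced at 120° intervals
H1 = 126°
H2 = (126 + 120) mod 360 = 246°
H3 = (126 + 240) mod 360 = 6°
Triadic = 126°, 246°, 6°


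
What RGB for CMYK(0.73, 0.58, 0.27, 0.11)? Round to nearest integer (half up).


R = 255 × (1-C) × (1-K) = 255 × 0.27 × 0.89 = 61.2765 → 61
G = 255 × (1-M) × (1-K) = 255 × 0.42 × 0.89 = 95.319 → 95
B = 255 × (1-Y) × (1-K) = 255 × 0.73 × 0.89 = 165.6735 → 166
= RGB(61, 95, 166)


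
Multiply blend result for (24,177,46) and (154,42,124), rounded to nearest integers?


Multiply: C = A×B/255, rounded to nearest integer
R: 24×154/255 = 3696/255 ≈ 14.494 → 14
G: 177×42/255 = 7434/255 ≈ 29.153 → 29
B: 46×124/255 = 5704/255 ≈ 22.369 → 22
= RGB(14, 29, 22)


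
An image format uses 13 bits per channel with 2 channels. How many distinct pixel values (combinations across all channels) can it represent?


Total bits = 13 bits/channel × 2 channels = 26 bits
Distinct pixel values = 2^26
= 67,108,864 pixel values


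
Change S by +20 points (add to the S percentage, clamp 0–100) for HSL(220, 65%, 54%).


Original S = 65%
Adjustment = +20 percentage points
New S = 65 + (20) = 85
Clamp to [0, 100] → 85
= HSL(220°, 85%, 54%)


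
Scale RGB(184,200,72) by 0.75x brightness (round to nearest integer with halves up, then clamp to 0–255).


Multiply each channel by 0.75, round half up, clamp to [0, 255]
R: 184×0.75 = 138
G: 200×0.75 = 150
B: 72×0.75 = 54
= RGB(138, 150, 54)


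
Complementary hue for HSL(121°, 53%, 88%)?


Complement = opposite side of color wheel = hue + 180°
H' = (121 + 180) mod 360 = 301°
S and L unchanged.
= HSL(301°, 53%, 88%)


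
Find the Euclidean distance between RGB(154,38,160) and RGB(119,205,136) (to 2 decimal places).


d = √[(R₁-R₂)² + (G₁-G₂)² + (B₁-B₂)²]
d = √[(154-119)² + (38-205)² + (160-136)²]
d = √[1225 + 27889 + 576]
d = √29690
d ≈ 172.31


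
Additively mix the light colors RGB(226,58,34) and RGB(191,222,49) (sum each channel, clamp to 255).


Additive: each channel = min(255, C₁+C₂)
R: 226+191 = 417 → 255
G: 58+222 = 280 → 255
B: 34+49 = 83 → 83
= RGB(255, 255, 83)


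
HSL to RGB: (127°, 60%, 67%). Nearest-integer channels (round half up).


H=127°, S=0.60, L=0.67
C = (1-|2L-1|)×S = (1-|0.34|)×0.60 = 0.396
H' = H/60 = 127/60 ≈ 2.1167; X = C×(1-|H' mod 2 - 1|) = 0.0462
m = L - C/2 = 0.67 - 0.198 = 0.472
Sector ⌊H'⌋ = 2 → (R',G',B') = (0.0, 0.396, 0.0462)
RGB = ((R'+m)×255, (G'+m)×255, (B'+m)×255) = (120.36, 221.34, 132.141)
Round half up → RGB(120, 221, 132)
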